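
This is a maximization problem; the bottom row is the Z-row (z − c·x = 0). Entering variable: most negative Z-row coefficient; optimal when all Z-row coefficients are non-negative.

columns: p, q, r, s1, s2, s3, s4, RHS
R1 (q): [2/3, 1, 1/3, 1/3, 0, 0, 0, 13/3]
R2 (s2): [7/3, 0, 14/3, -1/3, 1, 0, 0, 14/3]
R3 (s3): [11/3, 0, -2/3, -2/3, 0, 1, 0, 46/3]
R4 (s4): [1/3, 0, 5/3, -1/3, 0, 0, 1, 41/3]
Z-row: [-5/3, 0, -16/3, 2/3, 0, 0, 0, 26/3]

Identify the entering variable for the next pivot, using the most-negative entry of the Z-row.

r

Negative Z-row entries: p: -5/3, r: -16/3.
The most negative is -16/3 in column r, so r enters.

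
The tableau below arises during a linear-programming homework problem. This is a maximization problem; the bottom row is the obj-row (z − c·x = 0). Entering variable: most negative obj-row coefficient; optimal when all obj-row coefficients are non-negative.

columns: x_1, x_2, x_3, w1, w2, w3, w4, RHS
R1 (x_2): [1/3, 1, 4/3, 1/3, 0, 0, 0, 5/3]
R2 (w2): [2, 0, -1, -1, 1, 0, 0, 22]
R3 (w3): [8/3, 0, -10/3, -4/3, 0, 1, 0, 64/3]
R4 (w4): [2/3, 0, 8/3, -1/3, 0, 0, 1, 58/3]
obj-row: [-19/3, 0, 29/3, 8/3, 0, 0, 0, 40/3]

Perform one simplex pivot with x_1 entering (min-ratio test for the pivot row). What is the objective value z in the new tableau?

45

Ratio test on column x_1 — row 1: (5/3)/(1/3) = 5; row 2: 22/2 = 11; row 3: (64/3)/(8/3) = 8; row 4: (58/3)/(2/3) = 29. Minimum is 5 at row 1 (x_2 leaves); pivot element 1/3.
Pivot on row 1; the obj-row RHS becomes 40/3 − (-19/3)·5 = 45.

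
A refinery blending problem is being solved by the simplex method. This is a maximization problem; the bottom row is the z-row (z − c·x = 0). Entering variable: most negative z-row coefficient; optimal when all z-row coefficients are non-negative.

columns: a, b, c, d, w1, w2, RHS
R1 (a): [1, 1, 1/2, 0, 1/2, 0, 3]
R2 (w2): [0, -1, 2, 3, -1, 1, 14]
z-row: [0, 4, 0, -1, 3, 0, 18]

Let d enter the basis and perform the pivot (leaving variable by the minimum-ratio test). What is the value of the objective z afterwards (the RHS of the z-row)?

Ratio test on column d — row 1: entry 0 ≤ 0; row 2: 14/3 = 14/3. Minimum is 14/3 at row 2 (w2 leaves); pivot element 3.
Pivot on row 2; the z-row RHS becomes 18 − (-1)·(14/3) = 68/3.

68/3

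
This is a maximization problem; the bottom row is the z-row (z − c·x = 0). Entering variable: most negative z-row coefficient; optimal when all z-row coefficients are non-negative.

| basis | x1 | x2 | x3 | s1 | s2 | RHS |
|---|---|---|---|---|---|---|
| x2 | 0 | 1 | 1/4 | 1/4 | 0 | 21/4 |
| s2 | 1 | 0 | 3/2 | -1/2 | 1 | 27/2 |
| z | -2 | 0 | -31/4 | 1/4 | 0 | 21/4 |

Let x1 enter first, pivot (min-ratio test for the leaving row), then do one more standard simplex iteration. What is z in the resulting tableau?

Ratio test on column x1 — row 1: entry 0 ≤ 0; row 2: (27/2)/1 = 27/2. Minimum is 27/2 at row 2 (s2 leaves); pivot element 1.
Pivot on row 2; the z-row RHS becomes 21/4 − (-2)·(27/2) = 129/4.
Next entering variable (most negative z-row entry -19/4): x3.
Ratio test on column x3 — row 1: (21/4)/(1/4) = 21; row 2: (27/2)/(3/2) = 9. Minimum is 9 at row 2 (x1 leaves); pivot element 3/2.
After the second pivot the z-row RHS is 129/4 − (-19/4)·9 = 75.

75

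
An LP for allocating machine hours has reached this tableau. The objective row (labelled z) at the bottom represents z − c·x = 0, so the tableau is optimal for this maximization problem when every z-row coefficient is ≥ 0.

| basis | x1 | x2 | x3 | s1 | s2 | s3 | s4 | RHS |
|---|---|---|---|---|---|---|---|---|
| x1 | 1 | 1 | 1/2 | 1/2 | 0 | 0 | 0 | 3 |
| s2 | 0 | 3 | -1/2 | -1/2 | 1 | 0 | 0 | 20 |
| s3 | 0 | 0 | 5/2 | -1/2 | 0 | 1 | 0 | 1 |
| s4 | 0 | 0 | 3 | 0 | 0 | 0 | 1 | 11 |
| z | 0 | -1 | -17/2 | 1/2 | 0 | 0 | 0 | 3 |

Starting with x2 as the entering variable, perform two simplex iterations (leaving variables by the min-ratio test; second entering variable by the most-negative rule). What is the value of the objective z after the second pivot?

Ratio test on column x2 — row 1: 3/1 = 3; row 2: 20/3 = 20/3; row 3: entry 0 ≤ 0; row 4: entry 0 ≤ 0. Minimum is 3 at row 1 (x1 leaves); pivot element 1.
Pivot on row 1; the z-row RHS becomes 3 − (-1)·3 = 6.
Next entering variable (most negative z-row entry -8): x3.
Ratio test on column x3 — row 1: 3/(1/2) = 6; row 2: entry -2 ≤ 0; row 3: 1/(5/2) = 2/5; row 4: 11/3 = 11/3. Minimum is 2/5 at row 3 (s3 leaves); pivot element 5/2.
After the second pivot the z-row RHS is 6 − (-8)·(2/5) = 46/5.

46/5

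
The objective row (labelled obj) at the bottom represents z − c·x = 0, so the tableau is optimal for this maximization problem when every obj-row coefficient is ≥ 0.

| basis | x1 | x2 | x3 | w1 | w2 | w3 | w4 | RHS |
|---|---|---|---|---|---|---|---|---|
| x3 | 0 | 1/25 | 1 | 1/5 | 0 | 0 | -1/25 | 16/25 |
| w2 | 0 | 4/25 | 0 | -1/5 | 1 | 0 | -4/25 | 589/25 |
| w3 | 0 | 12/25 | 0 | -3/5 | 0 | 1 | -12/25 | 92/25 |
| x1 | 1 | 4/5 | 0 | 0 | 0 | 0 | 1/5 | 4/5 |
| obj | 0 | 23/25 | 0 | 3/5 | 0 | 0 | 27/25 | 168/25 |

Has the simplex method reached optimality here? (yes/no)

yes

Every obj-row coefficient is ≥ 0, so the tableau is optimal.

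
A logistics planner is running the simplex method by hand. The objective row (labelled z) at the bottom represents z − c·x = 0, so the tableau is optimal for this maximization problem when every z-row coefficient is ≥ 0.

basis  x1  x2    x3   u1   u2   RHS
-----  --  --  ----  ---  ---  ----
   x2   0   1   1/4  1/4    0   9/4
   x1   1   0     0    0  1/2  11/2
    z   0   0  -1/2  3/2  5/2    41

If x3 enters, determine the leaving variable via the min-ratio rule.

Column x3 entries and ratios — x2: (9/4)/(1/4) = 9; x1: 0 ≤ 0, skip.
Smallest ratio is 9 in the row of x2, so x2 leaves.

x2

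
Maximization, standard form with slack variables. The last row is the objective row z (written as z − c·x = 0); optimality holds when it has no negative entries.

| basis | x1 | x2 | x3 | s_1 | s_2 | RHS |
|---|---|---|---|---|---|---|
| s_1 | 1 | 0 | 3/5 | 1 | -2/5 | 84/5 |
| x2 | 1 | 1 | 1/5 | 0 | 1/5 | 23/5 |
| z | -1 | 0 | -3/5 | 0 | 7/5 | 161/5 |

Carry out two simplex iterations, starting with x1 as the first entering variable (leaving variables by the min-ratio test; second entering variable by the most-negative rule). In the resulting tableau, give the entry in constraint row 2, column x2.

5

Ratio test on column x1 — row 1: (84/5)/1 = 84/5; row 2: (23/5)/1 = 23/5. Minimum is 23/5 at row 2 (x2 leaves); pivot element 1.
Divide row 2 by 1; eliminate column x1 from the other rows.
Second iteration: most negative z-row entry is -2/5 in column x3, so x3 enters.
Ratio test on column x3 — row 1: (61/5)/(2/5) = 61/2; row 2: (23/5)/(1/5) = 23. Minimum is 23 at row 2 (x1 leaves); pivot element 1/5.
Divide row 2 by 1/5; eliminate column x3 from the other rows.
After both pivots, the entry at constraint row 2, column x2 is 5.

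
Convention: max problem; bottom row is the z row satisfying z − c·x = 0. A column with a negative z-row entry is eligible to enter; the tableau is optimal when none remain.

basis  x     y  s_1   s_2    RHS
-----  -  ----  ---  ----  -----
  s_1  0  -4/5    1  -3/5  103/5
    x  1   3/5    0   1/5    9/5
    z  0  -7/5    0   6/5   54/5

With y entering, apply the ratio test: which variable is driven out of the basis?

Column y entries and ratios — s_1: -4/5 ≤ 0, skip; x: (9/5)/(3/5) = 3.
Smallest ratio is 3 in the row of x, so x leaves.

x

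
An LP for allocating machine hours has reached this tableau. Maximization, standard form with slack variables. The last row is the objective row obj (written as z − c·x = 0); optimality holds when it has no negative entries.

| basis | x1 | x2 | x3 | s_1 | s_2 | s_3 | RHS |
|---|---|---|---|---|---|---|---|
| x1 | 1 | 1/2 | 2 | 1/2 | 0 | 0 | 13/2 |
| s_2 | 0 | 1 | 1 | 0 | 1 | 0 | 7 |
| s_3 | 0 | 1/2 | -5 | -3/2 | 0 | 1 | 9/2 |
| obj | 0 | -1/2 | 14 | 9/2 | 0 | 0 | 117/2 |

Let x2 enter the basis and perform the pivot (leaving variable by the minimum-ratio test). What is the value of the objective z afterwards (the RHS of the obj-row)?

Ratio test on column x2 — row 1: (13/2)/(1/2) = 13; row 2: 7/1 = 7; row 3: (9/2)/(1/2) = 9. Minimum is 7 at row 2 (s_2 leaves); pivot element 1.
Pivot on row 2; the obj-row RHS becomes 117/2 − (-1/2)·7 = 62.

62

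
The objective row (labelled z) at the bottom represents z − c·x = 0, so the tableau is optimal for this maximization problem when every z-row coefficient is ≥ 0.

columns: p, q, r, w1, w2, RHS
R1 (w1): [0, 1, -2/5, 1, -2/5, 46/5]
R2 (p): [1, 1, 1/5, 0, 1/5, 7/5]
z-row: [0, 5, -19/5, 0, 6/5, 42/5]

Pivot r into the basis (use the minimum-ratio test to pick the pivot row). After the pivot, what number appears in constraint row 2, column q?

Ratio test on column r — row 1: entry -2/5 ≤ 0; row 2: (7/5)/(1/5) = 7. Minimum is 7 at row 2 (p leaves); pivot element 1/5.
Divide row 2 by 1/5; eliminate column r from the other rows.
In the new row 2, the q entry is the old entry divided by the pivot: 1/(1/5) = 5.

5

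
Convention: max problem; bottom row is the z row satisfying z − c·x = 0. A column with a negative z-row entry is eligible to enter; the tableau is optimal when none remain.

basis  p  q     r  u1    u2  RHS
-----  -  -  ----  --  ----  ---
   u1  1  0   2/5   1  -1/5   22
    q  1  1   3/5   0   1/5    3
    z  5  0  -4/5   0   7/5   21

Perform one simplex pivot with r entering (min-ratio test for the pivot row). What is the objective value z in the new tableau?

Ratio test on column r — row 1: 22/(2/5) = 55; row 2: 3/(3/5) = 5. Minimum is 5 at row 2 (q leaves); pivot element 3/5.
Pivot on row 2; the z-row RHS becomes 21 − (-4/5)·5 = 25.

25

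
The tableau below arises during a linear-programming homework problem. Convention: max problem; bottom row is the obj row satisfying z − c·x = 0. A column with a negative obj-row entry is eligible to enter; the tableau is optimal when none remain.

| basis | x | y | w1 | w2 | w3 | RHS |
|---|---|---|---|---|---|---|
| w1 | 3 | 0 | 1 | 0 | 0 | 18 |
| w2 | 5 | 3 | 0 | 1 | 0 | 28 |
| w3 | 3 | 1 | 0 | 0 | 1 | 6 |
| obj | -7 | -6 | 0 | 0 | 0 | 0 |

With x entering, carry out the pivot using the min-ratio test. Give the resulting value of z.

14

Ratio test on column x — row 1: 18/3 = 6; row 2: 28/5 = 28/5; row 3: 6/3 = 2. Minimum is 2 at row 3 (w3 leaves); pivot element 3.
Pivot on row 3; the obj-row RHS becomes 0 − (-7)·2 = 14.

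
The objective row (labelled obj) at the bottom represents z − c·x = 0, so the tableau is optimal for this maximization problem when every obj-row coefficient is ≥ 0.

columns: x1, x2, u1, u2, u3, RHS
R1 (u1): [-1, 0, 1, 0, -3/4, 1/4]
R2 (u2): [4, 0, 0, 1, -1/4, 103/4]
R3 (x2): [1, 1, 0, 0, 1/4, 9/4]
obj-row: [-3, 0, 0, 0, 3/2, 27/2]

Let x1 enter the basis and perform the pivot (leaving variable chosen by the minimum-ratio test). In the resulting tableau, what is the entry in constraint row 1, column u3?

-1/2

Ratio test on column x1 — row 1: entry -1 ≤ 0; row 2: (103/4)/4 = 103/16; row 3: (9/4)/1 = 9/4. Minimum is 9/4 at row 3 (x2 leaves); pivot element 1.
Divide row 3 by 1; eliminate column x1 from the other rows.
Row 1 update in column u3: -3/4 − (-1)·(1/4) = -1/2.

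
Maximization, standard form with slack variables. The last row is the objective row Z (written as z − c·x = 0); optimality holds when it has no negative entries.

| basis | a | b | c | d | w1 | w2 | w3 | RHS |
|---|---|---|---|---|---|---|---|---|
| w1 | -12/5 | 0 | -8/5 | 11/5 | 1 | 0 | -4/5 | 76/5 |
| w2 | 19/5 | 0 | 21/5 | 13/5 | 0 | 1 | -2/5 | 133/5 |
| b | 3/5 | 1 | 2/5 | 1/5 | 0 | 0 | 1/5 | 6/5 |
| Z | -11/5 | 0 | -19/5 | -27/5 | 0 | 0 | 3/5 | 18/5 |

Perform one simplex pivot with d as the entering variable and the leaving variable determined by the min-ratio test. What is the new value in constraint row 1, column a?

-9

Ratio test on column d — row 1: (76/5)/(11/5) = 76/11; row 2: (133/5)/(13/5) = 133/13; row 3: (6/5)/(1/5) = 6. Minimum is 6 at row 3 (b leaves); pivot element 1/5.
Divide row 3 by 1/5; eliminate column d from the other rows.
Row 1 update in column a: -12/5 − (11/5)·3 = -9.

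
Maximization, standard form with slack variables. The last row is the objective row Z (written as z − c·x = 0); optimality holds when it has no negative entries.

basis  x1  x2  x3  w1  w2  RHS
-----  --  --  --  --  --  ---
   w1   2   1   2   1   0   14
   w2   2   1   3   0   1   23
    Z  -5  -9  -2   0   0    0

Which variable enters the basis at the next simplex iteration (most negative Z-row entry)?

x2

Negative Z-row entries: x1: -5, x2: -9, x3: -2.
The most negative is -9 in column x2, so x2 enters.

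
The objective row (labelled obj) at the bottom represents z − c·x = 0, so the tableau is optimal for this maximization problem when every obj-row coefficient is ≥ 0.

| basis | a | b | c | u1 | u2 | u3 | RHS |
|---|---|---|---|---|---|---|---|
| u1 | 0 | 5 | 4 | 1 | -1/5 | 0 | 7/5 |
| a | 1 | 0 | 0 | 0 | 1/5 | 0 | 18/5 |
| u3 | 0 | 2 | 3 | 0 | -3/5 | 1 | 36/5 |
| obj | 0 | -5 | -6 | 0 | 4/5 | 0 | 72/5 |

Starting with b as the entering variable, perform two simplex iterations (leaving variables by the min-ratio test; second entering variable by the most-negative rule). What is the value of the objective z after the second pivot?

Ratio test on column b — row 1: (7/5)/5 = 7/25; row 2: entry 0 ≤ 0; row 3: (36/5)/2 = 18/5. Minimum is 7/25 at row 1 (u1 leaves); pivot element 5.
Pivot on row 1; the obj-row RHS becomes 72/5 − (-5)·(7/25) = 79/5.
Next entering variable (most negative obj-row entry -2): c.
Ratio test on column c — row 1: (7/25)/(4/5) = 7/20; row 2: entry 0 ≤ 0; row 3: (166/25)/(7/5) = 166/35. Minimum is 7/20 at row 1 (b leaves); pivot element 4/5.
After the second pivot the obj-row RHS is 79/5 − (-2)·(7/20) = 33/2.

33/2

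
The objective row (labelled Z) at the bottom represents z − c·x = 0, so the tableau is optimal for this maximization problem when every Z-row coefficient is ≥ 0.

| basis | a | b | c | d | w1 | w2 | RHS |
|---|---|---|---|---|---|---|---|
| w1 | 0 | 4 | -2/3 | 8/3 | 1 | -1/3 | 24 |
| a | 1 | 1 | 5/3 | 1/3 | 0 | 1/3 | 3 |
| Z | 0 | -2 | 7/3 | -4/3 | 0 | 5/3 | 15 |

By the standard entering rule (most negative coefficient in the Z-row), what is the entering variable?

Negative Z-row entries: b: -2, d: -4/3.
The most negative is -2 in column b, so b enters.

b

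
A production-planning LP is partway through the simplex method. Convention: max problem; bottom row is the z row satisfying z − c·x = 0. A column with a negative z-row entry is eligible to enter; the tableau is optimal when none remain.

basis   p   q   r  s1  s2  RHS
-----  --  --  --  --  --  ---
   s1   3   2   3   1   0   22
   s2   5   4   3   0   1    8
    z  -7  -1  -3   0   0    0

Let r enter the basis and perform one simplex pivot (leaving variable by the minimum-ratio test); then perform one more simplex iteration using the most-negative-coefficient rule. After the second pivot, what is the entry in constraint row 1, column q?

Ratio test on column r — row 1: 22/3 = 22/3; row 2: 8/3 = 8/3. Minimum is 8/3 at row 2 (s2 leaves); pivot element 3.
Divide row 2 by 3; eliminate column r from the other rows.
Second iteration: most negative z-row entry is -2 in column p, so p enters.
Ratio test on column p — row 1: entry -2 ≤ 0; row 2: (8/3)/(5/3) = 8/5. Minimum is 8/5 at row 2 (r leaves); pivot element 5/3.
Divide row 2 by 5/3; eliminate column p from the other rows.
After both pivots, the entry at constraint row 1, column q is -2/5.

-2/5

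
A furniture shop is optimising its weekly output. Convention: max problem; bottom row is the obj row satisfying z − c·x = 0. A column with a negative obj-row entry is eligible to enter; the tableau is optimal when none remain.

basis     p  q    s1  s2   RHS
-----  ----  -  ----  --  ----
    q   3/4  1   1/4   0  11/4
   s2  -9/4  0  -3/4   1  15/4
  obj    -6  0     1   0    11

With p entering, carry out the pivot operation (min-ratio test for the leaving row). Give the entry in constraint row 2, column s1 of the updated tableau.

Ratio test on column p — row 1: (11/4)/(3/4) = 11/3; row 2: entry -9/4 ≤ 0. Minimum is 11/3 at row 1 (q leaves); pivot element 3/4.
Divide row 1 by 3/4; eliminate column p from the other rows.
Row 2 update in column s1: -3/4 − (-9/4)·(1/3) = 0.

0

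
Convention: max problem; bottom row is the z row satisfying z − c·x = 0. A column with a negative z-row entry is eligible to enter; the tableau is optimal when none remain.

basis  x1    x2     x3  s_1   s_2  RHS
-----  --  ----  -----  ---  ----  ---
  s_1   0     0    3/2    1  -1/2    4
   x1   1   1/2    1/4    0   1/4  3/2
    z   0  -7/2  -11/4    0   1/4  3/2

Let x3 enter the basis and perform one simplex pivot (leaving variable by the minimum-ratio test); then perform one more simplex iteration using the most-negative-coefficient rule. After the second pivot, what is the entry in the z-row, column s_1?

Ratio test on column x3 — row 1: 4/(3/2) = 8/3; row 2: (3/2)/(1/4) = 6. Minimum is 8/3 at row 1 (s_1 leaves); pivot element 3/2.
Divide row 1 by 3/2; eliminate column x3 from the other rows.
Second iteration: most negative z-row entry is -7/2 in column x2, so x2 enters.
Ratio test on column x2 — row 1: entry 0 ≤ 0; row 2: (5/6)/(1/2) = 5/3. Minimum is 5/3 at row 2 (x1 leaves); pivot element 1/2.
Divide row 2 by 1/2; eliminate column x2 from the other rows.
After both pivots, the entry at the z-row, column s_1 is 2/3.

2/3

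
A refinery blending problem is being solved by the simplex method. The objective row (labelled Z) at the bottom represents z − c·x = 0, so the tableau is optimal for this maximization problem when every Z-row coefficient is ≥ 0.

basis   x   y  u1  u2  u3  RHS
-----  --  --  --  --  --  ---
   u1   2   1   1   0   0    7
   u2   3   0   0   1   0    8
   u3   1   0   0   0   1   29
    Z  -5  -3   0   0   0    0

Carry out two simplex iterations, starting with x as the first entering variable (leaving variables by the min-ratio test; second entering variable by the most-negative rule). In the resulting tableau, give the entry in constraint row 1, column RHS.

5/3

Ratio test on column x — row 1: 7/2 = 7/2; row 2: 8/3 = 8/3; row 3: 29/1 = 29. Minimum is 8/3 at row 2 (u2 leaves); pivot element 3.
Divide row 2 by 3; eliminate column x from the other rows.
Second iteration: most negative Z-row entry is -3 in column y, so y enters.
Ratio test on column y — row 1: (5/3)/1 = 5/3; row 2: entry 0 ≤ 0; row 3: entry 0 ≤ 0. Minimum is 5/3 at row 1 (u1 leaves); pivot element 1.
Divide row 1 by 1; eliminate column y from the other rows.
After both pivots, the entry at constraint row 1, column RHS is 5/3.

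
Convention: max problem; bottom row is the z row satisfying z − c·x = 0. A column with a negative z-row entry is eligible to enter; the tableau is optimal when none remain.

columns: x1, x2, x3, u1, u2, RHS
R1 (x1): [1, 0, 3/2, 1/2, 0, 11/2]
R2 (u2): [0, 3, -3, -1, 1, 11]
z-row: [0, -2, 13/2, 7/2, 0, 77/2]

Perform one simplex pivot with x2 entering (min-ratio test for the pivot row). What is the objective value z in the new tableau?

Ratio test on column x2 — row 1: entry 0 ≤ 0; row 2: 11/3 = 11/3. Minimum is 11/3 at row 2 (u2 leaves); pivot element 3.
Pivot on row 2; the z-row RHS becomes 77/2 − (-2)·(11/3) = 275/6.

275/6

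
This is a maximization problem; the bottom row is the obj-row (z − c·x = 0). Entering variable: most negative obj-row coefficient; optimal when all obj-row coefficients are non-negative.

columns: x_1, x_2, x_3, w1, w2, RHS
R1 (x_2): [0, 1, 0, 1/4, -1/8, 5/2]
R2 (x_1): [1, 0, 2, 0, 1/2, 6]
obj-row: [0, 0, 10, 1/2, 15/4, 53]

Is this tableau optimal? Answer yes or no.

Every obj-row coefficient is ≥ 0, so the tableau is optimal.

yes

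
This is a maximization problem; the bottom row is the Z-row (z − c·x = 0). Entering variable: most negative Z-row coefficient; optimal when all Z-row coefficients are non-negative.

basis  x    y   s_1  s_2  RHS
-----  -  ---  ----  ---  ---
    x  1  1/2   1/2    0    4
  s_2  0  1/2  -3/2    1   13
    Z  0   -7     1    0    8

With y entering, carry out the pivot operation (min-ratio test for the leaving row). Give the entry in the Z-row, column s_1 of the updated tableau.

Ratio test on column y — row 1: 4/(1/2) = 8; row 2: 13/(1/2) = 26. Minimum is 8 at row 1 (x leaves); pivot element 1/2.
Divide row 1 by 1/2; eliminate column y from the other rows.
Z-row update in column s_1: 1 − (-7)·1 = 8.

8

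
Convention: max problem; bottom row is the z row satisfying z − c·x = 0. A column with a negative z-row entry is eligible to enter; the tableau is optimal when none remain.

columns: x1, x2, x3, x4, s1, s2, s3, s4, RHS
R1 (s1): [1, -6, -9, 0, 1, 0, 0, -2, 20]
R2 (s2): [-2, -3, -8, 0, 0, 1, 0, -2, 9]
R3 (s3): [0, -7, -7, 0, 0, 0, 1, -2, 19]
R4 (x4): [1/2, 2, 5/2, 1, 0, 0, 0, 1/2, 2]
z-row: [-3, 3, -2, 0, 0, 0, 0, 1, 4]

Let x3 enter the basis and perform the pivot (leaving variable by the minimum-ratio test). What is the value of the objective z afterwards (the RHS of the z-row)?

28/5

Ratio test on column x3 — row 1: entry -9 ≤ 0; row 2: entry -8 ≤ 0; row 3: entry -7 ≤ 0; row 4: 2/(5/2) = 4/5. Minimum is 4/5 at row 4 (x4 leaves); pivot element 5/2.
Pivot on row 4; the z-row RHS becomes 4 − (-2)·(4/5) = 28/5.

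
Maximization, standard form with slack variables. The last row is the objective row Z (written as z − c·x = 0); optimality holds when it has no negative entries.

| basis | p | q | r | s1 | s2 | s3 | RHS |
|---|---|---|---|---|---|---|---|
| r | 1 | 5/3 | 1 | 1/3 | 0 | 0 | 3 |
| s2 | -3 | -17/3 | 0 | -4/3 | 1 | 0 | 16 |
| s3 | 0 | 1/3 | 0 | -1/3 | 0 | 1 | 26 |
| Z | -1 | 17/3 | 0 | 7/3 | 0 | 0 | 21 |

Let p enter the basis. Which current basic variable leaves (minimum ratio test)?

Column p entries and ratios — r: 3/1 = 3; s2: -3 ≤ 0, skip; s3: 0 ≤ 0, skip.
Smallest ratio is 3 in the row of r, so r leaves.

r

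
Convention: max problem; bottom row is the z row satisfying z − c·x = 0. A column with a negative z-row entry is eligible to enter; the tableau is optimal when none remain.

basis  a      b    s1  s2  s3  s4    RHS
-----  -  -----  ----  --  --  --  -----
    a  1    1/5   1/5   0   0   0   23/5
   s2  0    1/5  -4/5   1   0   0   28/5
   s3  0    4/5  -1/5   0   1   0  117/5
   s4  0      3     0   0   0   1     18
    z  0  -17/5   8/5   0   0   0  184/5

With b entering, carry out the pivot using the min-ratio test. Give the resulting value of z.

286/5

Ratio test on column b — row 1: (23/5)/(1/5) = 23; row 2: (28/5)/(1/5) = 28; row 3: (117/5)/(4/5) = 117/4; row 4: 18/3 = 6. Minimum is 6 at row 4 (s4 leaves); pivot element 3.
Pivot on row 4; the z-row RHS becomes 184/5 − (-17/5)·6 = 286/5.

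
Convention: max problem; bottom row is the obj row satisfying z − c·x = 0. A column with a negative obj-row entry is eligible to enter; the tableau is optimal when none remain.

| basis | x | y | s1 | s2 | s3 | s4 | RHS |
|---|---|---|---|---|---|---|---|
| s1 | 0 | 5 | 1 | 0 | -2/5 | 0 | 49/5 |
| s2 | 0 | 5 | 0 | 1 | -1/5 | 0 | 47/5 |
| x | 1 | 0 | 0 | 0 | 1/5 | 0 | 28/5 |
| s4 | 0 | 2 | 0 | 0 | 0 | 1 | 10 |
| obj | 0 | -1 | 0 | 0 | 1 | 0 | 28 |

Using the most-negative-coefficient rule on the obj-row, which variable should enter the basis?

Negative obj-row entries: y: -1.
The most negative is -1 in column y, so y enters.

y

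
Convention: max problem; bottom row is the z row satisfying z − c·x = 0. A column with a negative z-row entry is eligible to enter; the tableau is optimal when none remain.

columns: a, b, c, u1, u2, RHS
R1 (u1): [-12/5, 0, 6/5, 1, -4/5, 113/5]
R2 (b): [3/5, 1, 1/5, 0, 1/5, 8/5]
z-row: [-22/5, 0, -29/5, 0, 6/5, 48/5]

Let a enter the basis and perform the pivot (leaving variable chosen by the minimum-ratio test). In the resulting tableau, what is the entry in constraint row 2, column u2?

Ratio test on column a — row 1: entry -12/5 ≤ 0; row 2: (8/5)/(3/5) = 8/3. Minimum is 8/3 at row 2 (b leaves); pivot element 3/5.
Divide row 2 by 3/5; eliminate column a from the other rows.
In the new row 2, the u2 entry is the old entry divided by the pivot: (1/5)/(3/5) = 1/3.

1/3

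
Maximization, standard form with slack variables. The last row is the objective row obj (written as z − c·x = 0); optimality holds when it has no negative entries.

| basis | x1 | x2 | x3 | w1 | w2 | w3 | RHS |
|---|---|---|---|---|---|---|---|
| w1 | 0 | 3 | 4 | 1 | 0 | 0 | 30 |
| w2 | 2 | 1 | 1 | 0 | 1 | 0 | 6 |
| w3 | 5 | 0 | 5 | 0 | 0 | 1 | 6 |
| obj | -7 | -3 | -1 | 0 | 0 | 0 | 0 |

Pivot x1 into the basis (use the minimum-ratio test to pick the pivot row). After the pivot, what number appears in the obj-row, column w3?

7/5

Ratio test on column x1 — row 1: entry 0 ≤ 0; row 2: 6/2 = 3; row 3: 6/5 = 6/5. Minimum is 6/5 at row 3 (w3 leaves); pivot element 5.
Divide row 3 by 5; eliminate column x1 from the other rows.
obj-row update in column w3: 0 − (-7)·(1/5) = 7/5.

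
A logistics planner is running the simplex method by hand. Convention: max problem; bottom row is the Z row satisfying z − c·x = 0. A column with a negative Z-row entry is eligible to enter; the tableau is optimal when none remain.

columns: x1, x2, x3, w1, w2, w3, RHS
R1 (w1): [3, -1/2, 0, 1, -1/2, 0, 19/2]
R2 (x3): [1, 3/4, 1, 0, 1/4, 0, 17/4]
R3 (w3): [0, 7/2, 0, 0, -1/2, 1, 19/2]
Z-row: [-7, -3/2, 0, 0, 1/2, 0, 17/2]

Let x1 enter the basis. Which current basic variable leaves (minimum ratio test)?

Column x1 entries and ratios — w1: (19/2)/3 = 19/6; x3: (17/4)/1 = 17/4; w3: 0 ≤ 0, skip.
Smallest ratio is 19/6 in the row of w1, so w1 leaves.

w1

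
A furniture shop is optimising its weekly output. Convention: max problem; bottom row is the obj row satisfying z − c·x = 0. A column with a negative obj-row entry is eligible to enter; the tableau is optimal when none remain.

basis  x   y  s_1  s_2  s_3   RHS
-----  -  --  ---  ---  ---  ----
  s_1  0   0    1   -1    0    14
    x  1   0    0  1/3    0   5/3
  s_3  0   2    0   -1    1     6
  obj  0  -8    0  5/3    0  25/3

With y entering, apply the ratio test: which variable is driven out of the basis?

s_3

Column y entries and ratios — s_1: 0 ≤ 0, skip; x: 0 ≤ 0, skip; s_3: 6/2 = 3.
Smallest ratio is 3 in the row of s_3, so s_3 leaves.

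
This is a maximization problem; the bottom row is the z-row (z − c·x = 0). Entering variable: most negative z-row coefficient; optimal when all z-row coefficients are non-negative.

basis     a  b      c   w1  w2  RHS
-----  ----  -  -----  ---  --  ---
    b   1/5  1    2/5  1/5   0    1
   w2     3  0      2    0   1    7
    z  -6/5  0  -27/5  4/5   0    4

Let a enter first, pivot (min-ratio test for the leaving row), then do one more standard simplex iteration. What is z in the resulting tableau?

16

Ratio test on column a — row 1: 1/(1/5) = 5; row 2: 7/3 = 7/3. Minimum is 7/3 at row 2 (w2 leaves); pivot element 3.
Pivot on row 2; the z-row RHS becomes 4 − (-6/5)·(7/3) = 34/5.
Next entering variable (most negative z-row entry -23/5): c.
Ratio test on column c — row 1: (8/15)/(4/15) = 2; row 2: (7/3)/(2/3) = 7/2. Minimum is 2 at row 1 (b leaves); pivot element 4/15.
After the second pivot the z-row RHS is 34/5 − (-23/5)·2 = 16.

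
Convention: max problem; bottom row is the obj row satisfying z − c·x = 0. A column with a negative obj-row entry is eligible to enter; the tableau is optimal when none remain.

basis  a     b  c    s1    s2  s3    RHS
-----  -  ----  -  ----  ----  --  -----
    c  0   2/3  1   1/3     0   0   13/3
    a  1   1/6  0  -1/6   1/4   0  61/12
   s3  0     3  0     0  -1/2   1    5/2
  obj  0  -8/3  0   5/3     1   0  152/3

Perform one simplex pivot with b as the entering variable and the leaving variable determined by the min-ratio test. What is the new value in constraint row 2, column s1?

-1/6

Ratio test on column b — row 1: (13/3)/(2/3) = 13/2; row 2: (61/12)/(1/6) = 61/2; row 3: (5/2)/3 = 5/6. Minimum is 5/6 at row 3 (s3 leaves); pivot element 3.
Divide row 3 by 3; eliminate column b from the other rows.
Row 2 update in column s1: -1/6 − (1/6)·0 = -1/6.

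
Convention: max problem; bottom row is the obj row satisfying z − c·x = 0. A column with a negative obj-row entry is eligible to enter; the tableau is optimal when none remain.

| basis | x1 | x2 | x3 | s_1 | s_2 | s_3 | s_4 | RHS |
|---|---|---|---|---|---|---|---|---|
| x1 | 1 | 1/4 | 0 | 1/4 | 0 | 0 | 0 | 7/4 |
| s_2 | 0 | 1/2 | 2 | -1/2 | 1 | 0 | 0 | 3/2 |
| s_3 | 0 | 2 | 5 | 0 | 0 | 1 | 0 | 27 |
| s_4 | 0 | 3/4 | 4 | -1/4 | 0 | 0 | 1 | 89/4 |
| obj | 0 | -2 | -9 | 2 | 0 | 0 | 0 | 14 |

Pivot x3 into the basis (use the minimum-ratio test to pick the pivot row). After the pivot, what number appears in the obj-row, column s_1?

-1/4

Ratio test on column x3 — row 1: entry 0 ≤ 0; row 2: (3/2)/2 = 3/4; row 3: 27/5 = 27/5; row 4: (89/4)/4 = 89/16. Minimum is 3/4 at row 2 (s_2 leaves); pivot element 2.
Divide row 2 by 2; eliminate column x3 from the other rows.
obj-row update in column s_1: 2 − (-9)·(-1/4) = -1/4.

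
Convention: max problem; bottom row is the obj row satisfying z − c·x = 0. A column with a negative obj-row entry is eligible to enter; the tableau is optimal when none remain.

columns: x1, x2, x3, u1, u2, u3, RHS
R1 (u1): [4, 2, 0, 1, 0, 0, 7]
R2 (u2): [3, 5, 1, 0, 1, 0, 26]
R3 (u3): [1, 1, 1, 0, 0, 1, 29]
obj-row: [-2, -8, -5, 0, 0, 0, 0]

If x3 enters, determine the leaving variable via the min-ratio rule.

u2

Column x3 entries and ratios — u1: 0 ≤ 0, skip; u2: 26/1 = 26; u3: 29/1 = 29.
Smallest ratio is 26 in the row of u2, so u2 leaves.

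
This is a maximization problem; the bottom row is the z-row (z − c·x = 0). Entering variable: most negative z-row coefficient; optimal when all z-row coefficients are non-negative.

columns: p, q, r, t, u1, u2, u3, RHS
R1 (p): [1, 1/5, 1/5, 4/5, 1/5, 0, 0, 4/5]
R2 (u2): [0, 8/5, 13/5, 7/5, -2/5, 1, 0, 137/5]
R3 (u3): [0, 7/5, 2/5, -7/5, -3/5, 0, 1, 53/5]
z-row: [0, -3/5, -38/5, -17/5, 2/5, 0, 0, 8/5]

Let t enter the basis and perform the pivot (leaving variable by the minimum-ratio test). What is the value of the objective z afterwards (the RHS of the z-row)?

Ratio test on column t — row 1: (4/5)/(4/5) = 1; row 2: (137/5)/(7/5) = 137/7; row 3: entry -7/5 ≤ 0. Minimum is 1 at row 1 (p leaves); pivot element 4/5.
Pivot on row 1; the z-row RHS becomes 8/5 − (-17/5)·1 = 5.

5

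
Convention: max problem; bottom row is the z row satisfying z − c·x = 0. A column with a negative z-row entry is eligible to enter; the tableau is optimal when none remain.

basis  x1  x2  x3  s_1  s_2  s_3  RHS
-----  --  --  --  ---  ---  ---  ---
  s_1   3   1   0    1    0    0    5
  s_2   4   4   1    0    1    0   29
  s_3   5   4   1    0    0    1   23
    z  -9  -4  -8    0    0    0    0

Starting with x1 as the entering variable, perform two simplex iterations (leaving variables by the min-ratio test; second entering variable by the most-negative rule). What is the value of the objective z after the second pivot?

Ratio test on column x1 — row 1: 5/3 = 5/3; row 2: 29/4 = 29/4; row 3: 23/5 = 23/5. Minimum is 5/3 at row 1 (s_1 leaves); pivot element 3.
Pivot on row 1; the z-row RHS becomes 0 − (-9)·(5/3) = 15.
Next entering variable (most negative z-row entry -8): x3.
Ratio test on column x3 — row 1: entry 0 ≤ 0; row 2: (67/3)/1 = 67/3; row 3: (44/3)/1 = 44/3. Minimum is 44/3 at row 3 (s_3 leaves); pivot element 1.
After the second pivot the z-row RHS is 15 − (-8)·(44/3) = 397/3.

397/3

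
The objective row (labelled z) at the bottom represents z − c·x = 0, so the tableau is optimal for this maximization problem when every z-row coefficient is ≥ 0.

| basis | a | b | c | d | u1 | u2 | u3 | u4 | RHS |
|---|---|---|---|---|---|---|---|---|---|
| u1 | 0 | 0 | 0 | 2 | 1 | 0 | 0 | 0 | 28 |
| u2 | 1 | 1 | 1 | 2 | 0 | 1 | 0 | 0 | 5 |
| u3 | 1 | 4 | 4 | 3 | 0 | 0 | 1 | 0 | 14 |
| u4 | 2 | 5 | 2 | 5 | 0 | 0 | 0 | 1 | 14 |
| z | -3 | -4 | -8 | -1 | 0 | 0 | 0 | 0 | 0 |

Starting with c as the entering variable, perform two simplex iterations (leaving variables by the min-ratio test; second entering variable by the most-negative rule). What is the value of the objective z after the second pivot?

30

Ratio test on column c — row 1: entry 0 ≤ 0; row 2: 5/1 = 5; row 3: 14/4 = 7/2; row 4: 14/2 = 7. Minimum is 7/2 at row 3 (u3 leaves); pivot element 4.
Pivot on row 3; the z-row RHS becomes 0 − (-8)·(7/2) = 28.
Next entering variable (most negative z-row entry -1): a.
Ratio test on column a — row 1: entry 0 ≤ 0; row 2: (3/2)/(3/4) = 2; row 3: (7/2)/(1/4) = 14; row 4: 7/(3/2) = 14/3. Minimum is 2 at row 2 (u2 leaves); pivot element 3/4.
After the second pivot the z-row RHS is 28 − (-1)·2 = 30.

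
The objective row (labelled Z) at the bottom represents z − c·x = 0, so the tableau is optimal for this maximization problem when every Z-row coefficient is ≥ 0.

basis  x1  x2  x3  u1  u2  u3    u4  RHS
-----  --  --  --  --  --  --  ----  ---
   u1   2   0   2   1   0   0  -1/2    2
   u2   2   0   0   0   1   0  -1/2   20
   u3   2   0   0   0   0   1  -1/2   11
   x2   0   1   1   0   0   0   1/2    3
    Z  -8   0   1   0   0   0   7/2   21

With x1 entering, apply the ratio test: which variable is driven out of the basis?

u1

Column x1 entries and ratios — u1: 2/2 = 1; u2: 20/2 = 10; u3: 11/2 = 11/2; x2: 0 ≤ 0, skip.
Smallest ratio is 1 in the row of u1, so u1 leaves.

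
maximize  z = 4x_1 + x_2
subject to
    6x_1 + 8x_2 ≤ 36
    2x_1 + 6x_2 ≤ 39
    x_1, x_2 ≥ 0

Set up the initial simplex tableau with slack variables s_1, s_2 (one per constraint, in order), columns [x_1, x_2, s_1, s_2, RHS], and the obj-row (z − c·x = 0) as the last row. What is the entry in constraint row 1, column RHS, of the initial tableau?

The RHS of constraint 1 is b_1 = 36.

36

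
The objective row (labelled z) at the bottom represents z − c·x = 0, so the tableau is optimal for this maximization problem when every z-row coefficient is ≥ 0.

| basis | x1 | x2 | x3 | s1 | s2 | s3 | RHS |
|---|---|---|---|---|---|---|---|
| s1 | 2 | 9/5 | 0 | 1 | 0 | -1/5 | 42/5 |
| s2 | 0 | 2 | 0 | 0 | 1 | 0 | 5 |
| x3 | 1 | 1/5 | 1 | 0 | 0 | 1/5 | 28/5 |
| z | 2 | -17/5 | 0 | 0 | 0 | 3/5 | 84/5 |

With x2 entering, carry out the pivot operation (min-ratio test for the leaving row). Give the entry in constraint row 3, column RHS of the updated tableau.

51/10

Ratio test on column x2 — row 1: (42/5)/(9/5) = 14/3; row 2: 5/2 = 5/2; row 3: (28/5)/(1/5) = 28. Minimum is 5/2 at row 2 (s2 leaves); pivot element 2.
Divide row 2 by 2; eliminate column x2 from the other rows.
Row 3 update in column RHS: 28/5 − (1/5)·(5/2) = 51/10.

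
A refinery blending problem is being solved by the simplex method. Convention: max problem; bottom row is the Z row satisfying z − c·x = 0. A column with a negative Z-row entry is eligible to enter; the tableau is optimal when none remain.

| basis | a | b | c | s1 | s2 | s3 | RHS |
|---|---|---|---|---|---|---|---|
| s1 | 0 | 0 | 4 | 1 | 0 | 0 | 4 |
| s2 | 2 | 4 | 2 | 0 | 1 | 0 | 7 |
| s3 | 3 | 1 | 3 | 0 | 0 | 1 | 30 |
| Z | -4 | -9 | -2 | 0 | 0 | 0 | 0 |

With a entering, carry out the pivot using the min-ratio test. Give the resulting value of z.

14

Ratio test on column a — row 1: entry 0 ≤ 0; row 2: 7/2 = 7/2; row 3: 30/3 = 10. Minimum is 7/2 at row 2 (s2 leaves); pivot element 2.
Pivot on row 2; the Z-row RHS becomes 0 − (-4)·(7/2) = 14.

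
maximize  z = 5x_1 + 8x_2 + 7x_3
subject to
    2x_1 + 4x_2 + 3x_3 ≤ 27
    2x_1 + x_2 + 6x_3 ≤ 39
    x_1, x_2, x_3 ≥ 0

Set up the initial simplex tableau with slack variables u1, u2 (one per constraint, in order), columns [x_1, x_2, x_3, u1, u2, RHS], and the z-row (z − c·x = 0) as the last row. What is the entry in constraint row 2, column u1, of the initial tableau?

Slack u1 belongs to constraint 1; its column is the unit vector e_1, so the entry in row 2 is 0.

0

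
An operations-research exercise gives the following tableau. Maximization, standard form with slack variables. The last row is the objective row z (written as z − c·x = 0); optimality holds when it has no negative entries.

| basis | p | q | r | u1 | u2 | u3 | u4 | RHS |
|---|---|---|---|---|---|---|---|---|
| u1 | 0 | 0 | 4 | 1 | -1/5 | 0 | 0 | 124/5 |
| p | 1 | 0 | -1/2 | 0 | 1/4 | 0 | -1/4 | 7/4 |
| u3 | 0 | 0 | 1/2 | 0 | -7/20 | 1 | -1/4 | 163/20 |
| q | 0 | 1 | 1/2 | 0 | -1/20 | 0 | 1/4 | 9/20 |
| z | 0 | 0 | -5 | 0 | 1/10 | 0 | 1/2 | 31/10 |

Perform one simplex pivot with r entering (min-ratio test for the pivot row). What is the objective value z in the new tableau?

Ratio test on column r — row 1: (124/5)/4 = 31/5; row 2: entry -1/2 ≤ 0; row 3: (163/20)/(1/2) = 163/10; row 4: (9/20)/(1/2) = 9/10. Minimum is 9/10 at row 4 (q leaves); pivot element 1/2.
Pivot on row 4; the z-row RHS becomes 31/10 − (-5)·(9/10) = 38/5.

38/5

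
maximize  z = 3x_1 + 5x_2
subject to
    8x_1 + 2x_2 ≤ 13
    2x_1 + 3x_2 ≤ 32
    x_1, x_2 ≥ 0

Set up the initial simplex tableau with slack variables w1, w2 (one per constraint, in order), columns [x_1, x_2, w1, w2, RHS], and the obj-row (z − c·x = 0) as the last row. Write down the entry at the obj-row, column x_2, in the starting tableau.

-5

The obj-row carries the negated objective coefficients: the x_2 entry is -5.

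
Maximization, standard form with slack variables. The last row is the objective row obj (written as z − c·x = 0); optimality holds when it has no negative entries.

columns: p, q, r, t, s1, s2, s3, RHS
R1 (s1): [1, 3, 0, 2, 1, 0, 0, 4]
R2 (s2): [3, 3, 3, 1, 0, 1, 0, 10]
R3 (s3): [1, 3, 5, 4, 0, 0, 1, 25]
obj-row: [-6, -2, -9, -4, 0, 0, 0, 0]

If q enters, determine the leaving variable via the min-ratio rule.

Column q entries and ratios — s1: 4/3 = 4/3; s2: 10/3 = 10/3; s3: 25/3 = 25/3.
Smallest ratio is 4/3 in the row of s1, so s1 leaves.

s1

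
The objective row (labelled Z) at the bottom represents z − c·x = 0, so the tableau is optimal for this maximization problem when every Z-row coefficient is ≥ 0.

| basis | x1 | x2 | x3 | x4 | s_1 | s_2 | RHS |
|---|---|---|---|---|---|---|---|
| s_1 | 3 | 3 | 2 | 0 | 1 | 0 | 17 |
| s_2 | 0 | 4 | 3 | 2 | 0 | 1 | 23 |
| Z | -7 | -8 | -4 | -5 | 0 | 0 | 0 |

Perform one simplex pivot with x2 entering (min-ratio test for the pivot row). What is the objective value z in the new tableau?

136/3

Ratio test on column x2 — row 1: 17/3 = 17/3; row 2: 23/4 = 23/4. Minimum is 17/3 at row 1 (s_1 leaves); pivot element 3.
Pivot on row 1; the Z-row RHS becomes 0 − (-8)·(17/3) = 136/3.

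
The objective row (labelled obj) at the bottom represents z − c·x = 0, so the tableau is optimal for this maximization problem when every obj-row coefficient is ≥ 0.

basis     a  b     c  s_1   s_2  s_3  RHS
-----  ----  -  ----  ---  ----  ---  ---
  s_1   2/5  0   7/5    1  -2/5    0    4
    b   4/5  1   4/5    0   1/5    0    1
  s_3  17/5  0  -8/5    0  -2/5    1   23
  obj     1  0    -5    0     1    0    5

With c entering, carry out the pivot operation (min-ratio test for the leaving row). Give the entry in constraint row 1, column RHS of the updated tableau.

9/4

Ratio test on column c — row 1: 4/(7/5) = 20/7; row 2: 1/(4/5) = 5/4; row 3: entry -8/5 ≤ 0. Minimum is 5/4 at row 2 (b leaves); pivot element 4/5.
Divide row 2 by 4/5; eliminate column c from the other rows.
Row 1 update in column RHS: 4 − (7/5)·(5/4) = 9/4.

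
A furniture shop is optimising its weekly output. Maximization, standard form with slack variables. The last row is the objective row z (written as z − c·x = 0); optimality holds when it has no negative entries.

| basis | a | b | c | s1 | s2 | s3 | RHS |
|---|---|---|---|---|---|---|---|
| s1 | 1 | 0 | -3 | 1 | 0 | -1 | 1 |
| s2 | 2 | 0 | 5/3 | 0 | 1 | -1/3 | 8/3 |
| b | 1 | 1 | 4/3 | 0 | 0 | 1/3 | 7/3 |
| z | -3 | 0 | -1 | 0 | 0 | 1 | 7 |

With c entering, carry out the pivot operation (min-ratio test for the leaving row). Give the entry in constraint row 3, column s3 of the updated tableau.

3/5

Ratio test on column c — row 1: entry -3 ≤ 0; row 2: (8/3)/(5/3) = 8/5; row 3: (7/3)/(4/3) = 7/4. Minimum is 8/5 at row 2 (s2 leaves); pivot element 5/3.
Divide row 2 by 5/3; eliminate column c from the other rows.
Row 3 update in column s3: 1/3 − (4/3)·(-1/5) = 3/5.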